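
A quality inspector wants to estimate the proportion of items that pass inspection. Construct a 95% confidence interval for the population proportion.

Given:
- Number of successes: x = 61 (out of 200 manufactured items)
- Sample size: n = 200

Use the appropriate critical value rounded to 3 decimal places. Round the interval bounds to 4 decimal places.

Sample proportion: p̂ = 61/200 = 0.305000

Check conditions for normal approximation:
  np̂ = 61 ≥ 10 ✓
  n(1-p̂) = 139 ≥ 10 ✓

The sample is large enough, so use a z-interval (normal approximation) for the proportion.

For 95% confidence, z* = 1.96 (from standard normal table)

Standard error: SE = √(p̂(1-p̂)/n) = √(0.305000×0.695000/200) = 0.03255572

Margin of error: E = z* × SE = 1.96 × 0.03255572 = 0.063809

Z-interval: p̂ ± E = 0.305000 ± 0.063809 = (0.241191, 0.368809)

Rounded to 4 decimal places:

(0.2412, 0.3688)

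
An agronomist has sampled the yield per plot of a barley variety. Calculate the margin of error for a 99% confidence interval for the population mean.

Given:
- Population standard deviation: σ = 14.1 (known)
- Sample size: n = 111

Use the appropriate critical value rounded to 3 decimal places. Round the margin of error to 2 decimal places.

The population standard deviation σ is known, so use the z-interval margin of error formula.

For 99% confidence, z* = 2.576 (from standard normal table)

Margin of error formula for z-interval: E = z* × σ/√n

E = 2.576 × 14.1/√111
  = 2.576 × 1.338313
  = 3.4475

Rounded to 2 decimal places:

3.45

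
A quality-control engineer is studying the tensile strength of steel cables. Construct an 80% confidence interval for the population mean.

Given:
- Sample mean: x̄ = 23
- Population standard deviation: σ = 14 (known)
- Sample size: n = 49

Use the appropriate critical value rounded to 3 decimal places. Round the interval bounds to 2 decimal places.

The population standard deviation σ is known, so use a z-interval (standard normal critical value).

For 80% confidence, z* = 1.282 (from standard normal table)

Standard error: SE = σ/√n = 14/√49 = 2.000000

Margin of error: E = z* × SE = 1.282 × 2.000000 = 2.5640

Z-interval: x̄ ± E = 23 ± 2.5640 = (20.4360, 25.5640)

Rounded to 2 decimal places:

(20.44, 25.56)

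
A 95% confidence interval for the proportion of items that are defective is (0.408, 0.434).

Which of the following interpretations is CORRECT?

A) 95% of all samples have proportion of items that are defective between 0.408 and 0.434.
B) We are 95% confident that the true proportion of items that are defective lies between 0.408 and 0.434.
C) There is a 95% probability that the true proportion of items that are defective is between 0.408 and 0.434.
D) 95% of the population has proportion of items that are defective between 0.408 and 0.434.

A confidence interval represents our confidence in the procedure, not a probability statement about the parameter.

Key concept: If we repeated this sampling process many times and computed a 95% CI each time, about 95% of those intervals would contain the true population parameter.

For this specific interval (0.408, 0.434):
- Midpoint (point estimate): 0.421
- Margin of error: 0.013

The correct interpretation is the one stating confidence that the true parameter lies in the interval — option B.

B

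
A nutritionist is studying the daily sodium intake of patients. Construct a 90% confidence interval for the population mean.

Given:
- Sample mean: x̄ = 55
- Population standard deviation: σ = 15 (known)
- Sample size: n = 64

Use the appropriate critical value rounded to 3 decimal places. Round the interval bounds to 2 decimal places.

The population standard deviation σ is known, so use a z-interval (standard normal critical value).

For 90% confidence, z* = 1.645 (from standard normal table)

Standard error: SE = σ/√n = 15/√64 = 1.875000

Margin of error: E = z* × SE = 1.645 × 1.875000 = 3.0844

Z-interval: x̄ ± E = 55 ± 3.0844 = (51.9156, 58.0844)

Rounded to 2 decimal places:

(51.92, 58.08)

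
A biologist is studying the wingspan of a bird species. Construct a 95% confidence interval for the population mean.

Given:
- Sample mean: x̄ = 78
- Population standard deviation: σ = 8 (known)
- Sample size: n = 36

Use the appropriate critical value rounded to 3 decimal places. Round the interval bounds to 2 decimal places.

The population standard deviation σ is known, so use a z-interval (standard normal critical value).

For 95% confidence, z* = 1.96 (from standard normal table)

Standard error: SE = σ/√n = 8/√36 = 1.333333

Margin of error: E = z* × SE = 1.96 × 1.333333 = 2.6133

Z-interval: x̄ ± E = 78 ± 2.6133 = (75.3867, 80.6133)

Rounded to 2 decimal places:

(75.39, 80.61)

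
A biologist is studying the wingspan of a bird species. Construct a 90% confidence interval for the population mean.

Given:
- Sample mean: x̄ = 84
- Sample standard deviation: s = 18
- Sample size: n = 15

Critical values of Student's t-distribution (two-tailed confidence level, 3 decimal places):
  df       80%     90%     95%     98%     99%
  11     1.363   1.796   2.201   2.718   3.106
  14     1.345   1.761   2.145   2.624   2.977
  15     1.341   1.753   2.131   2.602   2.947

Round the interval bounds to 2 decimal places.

The population standard deviation σ is unknown (only the sample standard deviation s is given), so use a t-interval with df = n - 1 = 15 - 1 = 14.

For 90% confidence with df = 14, t* = 1.761 (from t-table)

Standard error: SE = s/√n = 18/√15 = 4.647580

Margin of error: E = t* × SE = 1.761 × 4.647580 = 8.1844

T-interval: x̄ ± E = 84 ± 8.1844 = (75.8156, 92.1844)

Rounded to 2 decimal places:

(75.82, 92.18)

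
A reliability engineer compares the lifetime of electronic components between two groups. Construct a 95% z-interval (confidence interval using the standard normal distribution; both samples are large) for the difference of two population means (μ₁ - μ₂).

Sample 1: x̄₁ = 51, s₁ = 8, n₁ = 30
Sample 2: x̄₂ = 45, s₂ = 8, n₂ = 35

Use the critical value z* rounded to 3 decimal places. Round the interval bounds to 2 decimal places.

Both samples are large (n₁ = 30 ≥ 30, n₂ = 35 ≥ 30), so a z-interval for the difference of means applies.

Point estimate: x̄₁ - x̄₂ = 51 - 45 = 6

Standard error: SE = √(s₁²/n₁ + s₂²/n₂)
= √(8²/30 + 8²/35)
= √(2.133333 + 1.828571)
= 1.990453

For 95% confidence, z* = 1.96 (from standard normal table)
Margin of error: E = z* × SE = 1.96 × 1.990453 = 3.9013

Z-interval: (x̄₁ - x̄₂) ± E = 6 ± 3.9013 = (2.0987, 9.9013)

Rounded to 2 decimal places:

(2.10, 9.90)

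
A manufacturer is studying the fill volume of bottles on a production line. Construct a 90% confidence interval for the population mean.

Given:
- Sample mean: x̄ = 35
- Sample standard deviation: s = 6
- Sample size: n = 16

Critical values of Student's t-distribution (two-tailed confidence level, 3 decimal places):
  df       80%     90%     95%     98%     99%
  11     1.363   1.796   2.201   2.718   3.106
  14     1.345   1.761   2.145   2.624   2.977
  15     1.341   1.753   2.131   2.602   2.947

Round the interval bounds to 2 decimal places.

The population standard deviation σ is unknown (only the sample standard deviation s is given), so use a t-interval with df = n - 1 = 16 - 1 = 15.

For 90% confidence with df = 15, t* = 1.753 (from t-table)

Standard error: SE = s/√n = 6/√16 = 1.500000

Margin of error: E = t* × SE = 1.753 × 1.500000 = 2.6295

T-interval: x̄ ± E = 35 ± 2.6295 = (32.3705, 37.6295)

Rounded to 2 decimal places:

(32.37, 37.63)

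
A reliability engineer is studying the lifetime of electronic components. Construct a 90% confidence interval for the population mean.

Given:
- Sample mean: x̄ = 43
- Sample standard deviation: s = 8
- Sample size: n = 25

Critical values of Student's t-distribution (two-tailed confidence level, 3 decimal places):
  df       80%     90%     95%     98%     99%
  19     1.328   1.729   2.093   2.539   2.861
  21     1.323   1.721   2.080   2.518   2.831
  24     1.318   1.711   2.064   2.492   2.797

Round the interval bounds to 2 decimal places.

The population standard deviation σ is unknown (only the sample standard deviation s is given), so use a t-interval with df = n - 1 = 25 - 1 = 24.

For 90% confidence with df = 24, t* = 1.711 (from t-table)

Standard error: SE = s/√n = 8/√25 = 1.600000

Margin of error: E = t* × SE = 1.711 × 1.600000 = 2.7376

T-interval: x̄ ± E = 43 ± 2.7376 = (40.2624, 45.7376)

Rounded to 2 decimal places:

(40.26, 45.74)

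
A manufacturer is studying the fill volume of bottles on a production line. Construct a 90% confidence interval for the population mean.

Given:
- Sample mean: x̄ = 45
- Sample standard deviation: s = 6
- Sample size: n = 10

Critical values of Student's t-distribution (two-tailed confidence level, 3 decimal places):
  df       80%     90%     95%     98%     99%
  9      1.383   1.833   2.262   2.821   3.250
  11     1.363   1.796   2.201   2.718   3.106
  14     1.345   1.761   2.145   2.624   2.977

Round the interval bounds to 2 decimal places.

The population standard deviation σ is unknown (only the sample standard deviation s is given), so use a t-interval with df = n - 1 = 10 - 1 = 9.

For 90% confidence with df = 9, t* = 1.833 (from t-table)

Standard error: SE = s/√n = 6/√10 = 1.897367

Margin of error: E = t* × SE = 1.833 × 1.897367 = 3.4779

T-interval: x̄ ± E = 45 ± 3.4779 = (41.5221, 48.4779)

Rounded to 2 decimal places:

(41.52, 48.48)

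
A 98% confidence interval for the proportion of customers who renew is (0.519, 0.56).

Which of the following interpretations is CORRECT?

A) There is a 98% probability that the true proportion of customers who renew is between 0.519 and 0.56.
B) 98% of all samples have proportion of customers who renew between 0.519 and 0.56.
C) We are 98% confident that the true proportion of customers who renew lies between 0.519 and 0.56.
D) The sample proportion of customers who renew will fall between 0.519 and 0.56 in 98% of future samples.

A confidence interval represents our confidence in the procedure, not a probability statement about the parameter.

Key concept: If we repeated this sampling process many times and computed a 98% CI each time, about 98% of those intervals would contain the true population parameter.

For this specific interval (0.519, 0.56):
- Midpoint (point estimate): 0.5395
- Margin of error: 0.0205

The correct interpretation is the one stating confidence that the true parameter lies in the interval — option C.

C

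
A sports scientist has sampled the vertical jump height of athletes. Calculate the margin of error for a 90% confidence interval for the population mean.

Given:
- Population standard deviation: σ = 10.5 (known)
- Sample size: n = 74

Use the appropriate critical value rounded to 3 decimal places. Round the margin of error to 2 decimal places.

The population standard deviation σ is known, so use the z-interval margin of error formula.

For 90% confidence, z* = 1.645 (from standard normal table)

Margin of error formula for z-interval: E = z* × σ/√n

E = 1.645 × 10.5/√74
  = 1.645 × 1.220600
  = 2.0079

Rounded to 2 decimal places:

2.01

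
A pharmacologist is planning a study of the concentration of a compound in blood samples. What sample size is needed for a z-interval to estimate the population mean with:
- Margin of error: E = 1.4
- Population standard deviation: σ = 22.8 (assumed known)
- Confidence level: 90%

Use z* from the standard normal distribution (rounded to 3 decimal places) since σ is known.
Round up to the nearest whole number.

Using z* since population σ is known (z-interval formula).

For 90% confidence, z* = 1.645 (from standard normal table)

Sample size formula for z-interval: n = (z*σ/E)²

n = (1.645 × 22.8 / 1.4)²
  = (26.790000)²
  = 717.7041

Round up to the nearest whole number: n = 718

718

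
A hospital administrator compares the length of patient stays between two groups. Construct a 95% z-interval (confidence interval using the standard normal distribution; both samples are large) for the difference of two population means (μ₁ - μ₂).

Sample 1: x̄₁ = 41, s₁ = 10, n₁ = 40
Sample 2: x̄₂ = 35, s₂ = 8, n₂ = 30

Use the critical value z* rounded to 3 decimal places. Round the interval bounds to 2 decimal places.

Both samples are large (n₁ = 40 ≥ 30, n₂ = 30 ≥ 30), so a z-interval for the difference of means applies.

Point estimate: x̄₁ - x̄₂ = 41 - 35 = 6

Standard error: SE = √(s₁²/n₁ + s₂²/n₂)
= √(10²/40 + 8²/30)
= √(2.500000 + 2.133333)
= 2.152518

For 95% confidence, z* = 1.96 (from standard normal table)
Margin of error: E = z* × SE = 1.96 × 2.152518 = 4.2189

Z-interval: (x̄₁ - x̄₂) ± E = 6 ± 4.2189 = (1.7811, 10.2189)

Rounded to 2 decimal places:

(1.78, 10.22)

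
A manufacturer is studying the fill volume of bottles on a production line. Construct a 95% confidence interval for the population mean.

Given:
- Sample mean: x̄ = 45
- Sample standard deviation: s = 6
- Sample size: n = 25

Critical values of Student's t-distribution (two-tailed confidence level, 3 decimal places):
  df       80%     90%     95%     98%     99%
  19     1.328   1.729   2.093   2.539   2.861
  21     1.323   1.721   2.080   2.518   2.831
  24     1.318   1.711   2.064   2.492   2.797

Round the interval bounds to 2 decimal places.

The population standard deviation σ is unknown (only the sample standard deviation s is given), so use a t-interval with df = n - 1 = 25 - 1 = 24.

For 95% confidence with df = 24, t* = 2.064 (from t-table)

Standard error: SE = s/√n = 6/√25 = 1.200000

Margin of error: E = t* × SE = 2.064 × 1.200000 = 2.4768

T-interval: x̄ ± E = 45 ± 2.4768 = (42.5232, 47.4768)

Rounded to 2 decimal places:

(42.52, 47.48)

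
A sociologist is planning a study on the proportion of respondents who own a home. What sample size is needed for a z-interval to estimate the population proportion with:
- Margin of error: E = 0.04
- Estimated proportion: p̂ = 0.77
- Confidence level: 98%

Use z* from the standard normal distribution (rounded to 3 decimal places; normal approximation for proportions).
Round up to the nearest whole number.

Using z* for proportion z-interval (normal approximation).

For 98% confidence, z* = 2.326 (from standard normal table)

Sample size formula for proportion z-interval: n = z*²p̂(1-p̂)/E²

n = 2.326² × 0.77 × 0.23 / 0.04²
  = 5.410276 × 0.1771 / 0.0016
  = 598.8499

Round up to the nearest whole number: n = 599

599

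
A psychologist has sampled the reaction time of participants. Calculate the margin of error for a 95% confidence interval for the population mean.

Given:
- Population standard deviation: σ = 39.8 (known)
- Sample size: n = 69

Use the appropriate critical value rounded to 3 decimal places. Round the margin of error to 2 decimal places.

The population standard deviation σ is known, so use the z-interval margin of error formula.

For 95% confidence, z* = 1.96 (from standard normal table)

Margin of error formula for z-interval: E = z* × σ/√n

E = 1.96 × 39.8/√69
  = 1.96 × 4.791357
  = 9.3911

Rounded to 2 decimal places:

9.39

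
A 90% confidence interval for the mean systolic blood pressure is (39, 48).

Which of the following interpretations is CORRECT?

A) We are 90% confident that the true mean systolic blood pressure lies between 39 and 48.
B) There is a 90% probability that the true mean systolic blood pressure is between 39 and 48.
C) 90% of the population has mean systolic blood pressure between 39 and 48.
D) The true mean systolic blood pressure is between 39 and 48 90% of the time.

A confidence interval represents our confidence in the procedure, not a probability statement about the parameter.

Key concept: If we repeated this sampling process many times and computed a 90% CI each time, about 90% of those intervals would contain the true population parameter.

For this specific interval (39, 48):
- Midpoint (point estimate): 43.5
- Margin of error: 4.5

The correct interpretation is the one stating confidence that the true parameter lies in the interval — option A.

A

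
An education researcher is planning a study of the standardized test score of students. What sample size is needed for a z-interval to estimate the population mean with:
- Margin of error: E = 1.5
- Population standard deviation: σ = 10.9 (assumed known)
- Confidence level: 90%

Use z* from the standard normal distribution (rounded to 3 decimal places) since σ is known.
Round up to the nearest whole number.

Using z* since population σ is known (z-interval formula).

For 90% confidence, z* = 1.645 (from standard normal table)

Sample size formula for z-interval: n = (z*σ/E)²

n = (1.645 × 10.9 / 1.5)²
  = (11.953667)²
  = 142.8901

Round up to the nearest whole number: n = 143

143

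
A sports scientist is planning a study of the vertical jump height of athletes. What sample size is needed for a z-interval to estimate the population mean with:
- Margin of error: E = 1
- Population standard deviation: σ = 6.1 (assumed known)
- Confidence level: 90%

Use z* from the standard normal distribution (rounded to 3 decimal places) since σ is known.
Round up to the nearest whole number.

Using z* since population σ is known (z-interval formula).

For 90% confidence, z* = 1.645 (from standard normal table)

Sample size formula for z-interval: n = (z*σ/E)²

n = (1.645 × 6.1 / 1)²
  = (10.034500)²
  = 100.6912

Round up to the nearest whole number: n = 101

101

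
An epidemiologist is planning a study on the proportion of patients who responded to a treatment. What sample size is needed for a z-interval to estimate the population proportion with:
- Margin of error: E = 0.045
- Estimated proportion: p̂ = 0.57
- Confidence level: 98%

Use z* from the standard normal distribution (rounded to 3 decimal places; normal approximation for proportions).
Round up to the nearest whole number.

Using z* for proportion z-interval (normal approximation).

For 98% confidence, z* = 2.326 (from standard normal table)

Sample size formula for proportion z-interval: n = z*²p̂(1-p̂)/E²

n = 2.326² × 0.57 × 0.43 / 0.045²
  = 5.410276 × 0.2451 / 0.002025
  = 654.8438

Round up to the nearest whole number: n = 655

655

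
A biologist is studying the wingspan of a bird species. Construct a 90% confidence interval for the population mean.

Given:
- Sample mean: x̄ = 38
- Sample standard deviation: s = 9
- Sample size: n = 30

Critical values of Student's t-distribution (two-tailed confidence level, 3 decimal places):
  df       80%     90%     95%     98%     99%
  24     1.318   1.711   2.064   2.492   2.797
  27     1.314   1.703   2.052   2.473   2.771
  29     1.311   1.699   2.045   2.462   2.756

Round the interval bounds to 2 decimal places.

The population standard deviation σ is unknown (only the sample standard deviation s is given), so use a t-interval with df = n - 1 = 30 - 1 = 29.

For 90% confidence with df = 29, t* = 1.699 (from t-table)

Standard error: SE = s/√n = 9/√30 = 1.643168

Margin of error: E = t* × SE = 1.699 × 1.643168 = 2.7917

T-interval: x̄ ± E = 38 ± 2.7917 = (35.2083, 40.7917)

Rounded to 2 decimal places:

(35.21, 40.79)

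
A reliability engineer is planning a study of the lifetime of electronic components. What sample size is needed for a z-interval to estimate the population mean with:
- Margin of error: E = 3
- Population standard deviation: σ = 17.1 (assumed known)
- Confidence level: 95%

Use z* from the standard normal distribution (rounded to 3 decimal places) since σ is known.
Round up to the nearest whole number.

Using z* since population σ is known (z-interval formula).

For 95% confidence, z* = 1.96 (from standard normal table)

Sample size formula for z-interval: n = (z*σ/E)²

n = (1.96 × 17.1 / 3)²
  = (11.172000)²
  = 124.8136

Round up to the nearest whole number: n = 125

125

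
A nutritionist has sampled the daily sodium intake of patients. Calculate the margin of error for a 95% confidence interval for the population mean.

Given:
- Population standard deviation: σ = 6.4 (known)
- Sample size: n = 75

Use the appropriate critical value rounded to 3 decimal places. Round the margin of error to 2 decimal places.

The population standard deviation σ is known, so use the z-interval margin of error formula.

For 95% confidence, z* = 1.96 (from standard normal table)

Margin of error formula for z-interval: E = z* × σ/√n

E = 1.96 × 6.4/√75
  = 1.96 × 0.739008
  = 1.4485

Rounded to 2 decimal places:

1.45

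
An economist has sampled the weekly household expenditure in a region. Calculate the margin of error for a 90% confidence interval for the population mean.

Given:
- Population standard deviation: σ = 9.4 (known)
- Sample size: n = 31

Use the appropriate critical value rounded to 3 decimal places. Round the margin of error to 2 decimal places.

The population standard deviation σ is known, so use the z-interval margin of error formula.

For 90% confidence, z* = 1.645 (from standard normal table)

Margin of error formula for z-interval: E = z* × σ/√n

E = 1.645 × 9.4/√31
  = 1.645 × 1.688290
  = 2.7772

Rounded to 2 decimal places:

2.78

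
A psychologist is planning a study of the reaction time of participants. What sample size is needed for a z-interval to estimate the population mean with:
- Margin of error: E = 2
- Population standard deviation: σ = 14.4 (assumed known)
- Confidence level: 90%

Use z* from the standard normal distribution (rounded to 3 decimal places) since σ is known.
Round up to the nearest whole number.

Using z* since population σ is known (z-interval formula).

For 90% confidence, z* = 1.645 (from standard normal table)

Sample size formula for z-interval: n = (z*σ/E)²

n = (1.645 × 14.4 / 2)²
  = (11.844000)²
  = 140.2803

Round up to the nearest whole number: n = 141

141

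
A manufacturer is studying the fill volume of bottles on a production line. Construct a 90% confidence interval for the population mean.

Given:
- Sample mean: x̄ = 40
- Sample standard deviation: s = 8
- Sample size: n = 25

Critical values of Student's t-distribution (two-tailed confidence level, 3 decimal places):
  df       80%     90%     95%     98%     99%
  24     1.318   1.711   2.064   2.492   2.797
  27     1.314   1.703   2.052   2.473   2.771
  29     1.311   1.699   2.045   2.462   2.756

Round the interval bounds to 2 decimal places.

The population standard deviation σ is unknown (only the sample standard deviation s is given), so use a t-interval with df = n - 1 = 25 - 1 = 24.

For 90% confidence with df = 24, t* = 1.711 (from t-table)

Standard error: SE = s/√n = 8/√25 = 1.600000

Margin of error: E = t* × SE = 1.711 × 1.600000 = 2.7376

T-interval: x̄ ± E = 40 ± 2.7376 = (37.2624, 42.7376)

Rounded to 2 decimal places:

(37.26, 42.74)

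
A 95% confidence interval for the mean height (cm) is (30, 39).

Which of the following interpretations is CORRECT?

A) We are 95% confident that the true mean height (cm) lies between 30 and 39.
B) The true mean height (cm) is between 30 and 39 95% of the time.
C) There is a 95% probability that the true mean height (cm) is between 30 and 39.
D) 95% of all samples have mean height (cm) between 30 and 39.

A confidence interval represents our confidence in the procedure, not a probability statement about the parameter.

Key concept: If we repeated this sampling process many times and computed a 95% CI each time, about 95% of those intervals would contain the true population parameter.

For this specific interval (30, 39):
- Midpoint (point estimate): 34.5
- Margin of error: 4.5

The correct interpretation is the one stating confidence that the true parameter lies in the interval — option A.

A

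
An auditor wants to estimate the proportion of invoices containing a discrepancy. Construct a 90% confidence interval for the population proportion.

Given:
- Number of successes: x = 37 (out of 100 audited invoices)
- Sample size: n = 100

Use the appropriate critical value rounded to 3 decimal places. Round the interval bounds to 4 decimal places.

Sample proportion: p̂ = 37/100 = 0.370000

Check conditions for normal approximation:
  np̂ = 37 ≥ 10 ✓
  n(1-p̂) = 63 ≥ 10 ✓

The sample is large enough, so use a z-interval (normal approximation) for the proportion.

For 90% confidence, z* = 1.645 (from standard normal table)

Standard error: SE = √(p̂(1-p̂)/n) = √(0.370000×0.630000/100) = 0.04828043

Margin of error: E = z* × SE = 1.645 × 0.04828043 = 0.079421

Z-interval: p̂ ± E = 0.370000 ± 0.079421 = (0.290579, 0.449421)

Rounded to 4 decimal places:

(0.2906, 0.4494)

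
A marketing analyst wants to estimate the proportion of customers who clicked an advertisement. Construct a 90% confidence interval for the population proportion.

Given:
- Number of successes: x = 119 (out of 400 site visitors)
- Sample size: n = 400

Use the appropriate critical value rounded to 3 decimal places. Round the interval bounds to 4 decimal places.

Sample proportion: p̂ = 119/400 = 0.297500

Check conditions for normal approximation:
  np̂ = 119 ≥ 10 ✓
  n(1-p̂) = 281 ≥ 10 ✓

The sample is large enough, so use a z-interval (normal approximation) for the proportion.

For 90% confidence, z* = 1.645 (from standard normal table)

Standard error: SE = √(p̂(1-p̂)/n) = √(0.297500×0.702500/400) = 0.02285792

Margin of error: E = z* × SE = 1.645 × 0.02285792 = 0.037601

Z-interval: p̂ ± E = 0.297500 ± 0.037601 = (0.259899, 0.335101)

Rounded to 4 decimal places:

(0.2599, 0.3351)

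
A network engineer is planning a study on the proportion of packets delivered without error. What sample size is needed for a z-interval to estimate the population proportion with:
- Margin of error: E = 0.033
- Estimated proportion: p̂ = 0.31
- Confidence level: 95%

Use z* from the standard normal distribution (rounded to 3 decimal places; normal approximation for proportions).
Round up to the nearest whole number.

Using z* for proportion z-interval (normal approximation).

For 95% confidence, z* = 1.96 (from standard normal table)

Sample size formula for proportion z-interval: n = z*²p̂(1-p̂)/E²

n = 1.96² × 0.31 × 0.69 / 0.033²
  = 3.8416 × 0.2139 / 0.001089
  = 754.5622

Round up to the nearest whole number: n = 755

755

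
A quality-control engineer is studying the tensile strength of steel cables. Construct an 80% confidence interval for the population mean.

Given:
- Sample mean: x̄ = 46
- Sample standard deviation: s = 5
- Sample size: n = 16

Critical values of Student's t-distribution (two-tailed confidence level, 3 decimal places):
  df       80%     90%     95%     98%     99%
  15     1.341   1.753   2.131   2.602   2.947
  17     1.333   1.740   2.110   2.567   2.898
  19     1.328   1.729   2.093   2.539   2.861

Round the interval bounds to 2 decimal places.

The population standard deviation σ is unknown (only the sample standard deviation s is given), so use a t-interval with df = n - 1 = 16 - 1 = 15.

For 80% confidence with df = 15, t* = 1.341 (from t-table)

Standard error: SE = s/√n = 5/√16 = 1.250000

Margin of error: E = t* × SE = 1.341 × 1.250000 = 1.6763

T-interval: x̄ ± E = 46 ± 1.6763 = (44.3237, 47.6763)

Rounded to 2 decimal places:

(44.32, 47.68)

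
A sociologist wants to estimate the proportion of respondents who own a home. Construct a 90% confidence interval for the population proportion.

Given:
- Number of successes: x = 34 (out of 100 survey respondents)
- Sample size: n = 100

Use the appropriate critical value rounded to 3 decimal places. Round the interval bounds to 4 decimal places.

Sample proportion: p̂ = 34/100 = 0.340000

Check conditions for normal approximation:
  np̂ = 34 ≥ 10 ✓
  n(1-p̂) = 66 ≥ 10 ✓

The sample is large enough, so use a z-interval (normal approximation) for the proportion.

For 90% confidence, z* = 1.645 (from standard normal table)

Standard error: SE = √(p̂(1-p̂)/n) = √(0.340000×0.660000/100) = 0.04737088

Margin of error: E = z* × SE = 1.645 × 0.04737088 = 0.077925

Z-interval: p̂ ± E = 0.340000 ± 0.077925 = (0.262075, 0.417925)

Rounded to 4 decimal places:

(0.2621, 0.4179)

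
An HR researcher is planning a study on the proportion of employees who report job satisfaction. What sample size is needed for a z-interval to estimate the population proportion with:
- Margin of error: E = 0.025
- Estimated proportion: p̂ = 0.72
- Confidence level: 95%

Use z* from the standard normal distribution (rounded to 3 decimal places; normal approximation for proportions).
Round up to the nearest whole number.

Using z* for proportion z-interval (normal approximation).

For 95% confidence, z* = 1.96 (from standard normal table)

Sample size formula for proportion z-interval: n = z*²p̂(1-p̂)/E²

n = 1.96² × 0.72 × 0.28 / 0.025²
  = 3.8416 × 0.2016 / 0.000625
  = 1239.1465

Round up to the nearest whole number: n = 1240

1240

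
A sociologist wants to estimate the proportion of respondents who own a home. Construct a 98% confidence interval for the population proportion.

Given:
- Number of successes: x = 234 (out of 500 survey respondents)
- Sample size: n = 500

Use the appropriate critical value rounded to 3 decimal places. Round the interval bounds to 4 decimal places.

Sample proportion: p̂ = 234/500 = 0.468000

Check conditions for normal approximation:
  np̂ = 234 ≥ 10 ✓
  n(1-p̂) = 266 ≥ 10 ✓

The sample is large enough, so use a z-interval (normal approximation) for the proportion.

For 98% confidence, z* = 2.326 (from standard normal table)

Standard error: SE = √(p̂(1-p̂)/n) = √(0.468000×0.532000/500) = 0.02231484

Margin of error: E = z* × SE = 2.326 × 0.02231484 = 0.051904

Z-interval: p̂ ± E = 0.468000 ± 0.051904 = (0.416096, 0.519904)

Rounded to 4 decimal places:

(0.4161, 0.5199)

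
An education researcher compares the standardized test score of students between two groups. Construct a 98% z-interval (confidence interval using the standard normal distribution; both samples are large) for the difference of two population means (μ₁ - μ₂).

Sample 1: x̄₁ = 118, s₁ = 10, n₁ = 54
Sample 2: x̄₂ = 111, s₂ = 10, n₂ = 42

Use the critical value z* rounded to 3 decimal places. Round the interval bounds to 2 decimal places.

Both samples are large (n₁ = 54 ≥ 30, n₂ = 42 ≥ 30), so a z-interval for the difference of means applies.

Point estimate: x̄₁ - x̄₂ = 118 - 111 = 7

Standard error: SE = √(s₁²/n₁ + s₂²/n₂)
= √(10²/54 + 10²/42)
= √(1.851852 + 2.380952)
= 2.057378

For 98% confidence, z* = 2.326 (from standard normal table)
Margin of error: E = z* × SE = 2.326 × 2.057378 = 4.7855

Z-interval: (x̄₁ - x̄₂) ± E = 7 ± 4.7855 = (2.2145, 11.7855)

Rounded to 2 decimal places:

(2.21, 11.79)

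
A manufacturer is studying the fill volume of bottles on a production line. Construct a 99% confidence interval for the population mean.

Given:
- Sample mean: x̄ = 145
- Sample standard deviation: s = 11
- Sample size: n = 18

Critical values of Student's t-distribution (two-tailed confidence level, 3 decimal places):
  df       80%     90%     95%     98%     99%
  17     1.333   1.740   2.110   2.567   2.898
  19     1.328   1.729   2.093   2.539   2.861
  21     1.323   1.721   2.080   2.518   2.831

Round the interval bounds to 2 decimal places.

The population standard deviation σ is unknown (only the sample standard deviation s is given), so use a t-interval with df = n - 1 = 18 - 1 = 17.

For 99% confidence with df = 17, t* = 2.898 (from t-table)

Standard error: SE = s/√n = 11/√18 = 2.592725

Margin of error: E = t* × SE = 2.898 × 2.592725 = 7.5137

T-interval: x̄ ± E = 145 ± 7.5137 = (137.4863, 152.5137)

Rounded to 2 decimal places:

(137.49, 152.51)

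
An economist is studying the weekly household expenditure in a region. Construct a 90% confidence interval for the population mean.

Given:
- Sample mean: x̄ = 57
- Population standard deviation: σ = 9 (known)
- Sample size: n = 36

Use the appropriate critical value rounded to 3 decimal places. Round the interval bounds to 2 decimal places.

The population standard deviation σ is known, so use a z-interval (standard normal critical value).

For 90% confidence, z* = 1.645 (from standard normal table)

Standard error: SE = σ/√n = 9/√36 = 1.500000

Margin of error: E = z* × SE = 1.645 × 1.500000 = 2.4675

Z-interval: x̄ ± E = 57 ± 2.4675 = (54.5325, 59.4675)

Rounded to 2 decimal places:

(54.53, 59.47)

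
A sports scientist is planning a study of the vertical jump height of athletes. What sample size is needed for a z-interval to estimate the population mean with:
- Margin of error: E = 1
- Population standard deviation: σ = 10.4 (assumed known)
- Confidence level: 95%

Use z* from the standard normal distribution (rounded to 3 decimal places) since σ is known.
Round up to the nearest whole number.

Using z* since population σ is known (z-interval formula).

For 95% confidence, z* = 1.96 (from standard normal table)

Sample size formula for z-interval: n = (z*σ/E)²

n = (1.96 × 10.4 / 1)²
  = (20.384000)²
  = 415.5075

Round up to the nearest whole number: n = 416

416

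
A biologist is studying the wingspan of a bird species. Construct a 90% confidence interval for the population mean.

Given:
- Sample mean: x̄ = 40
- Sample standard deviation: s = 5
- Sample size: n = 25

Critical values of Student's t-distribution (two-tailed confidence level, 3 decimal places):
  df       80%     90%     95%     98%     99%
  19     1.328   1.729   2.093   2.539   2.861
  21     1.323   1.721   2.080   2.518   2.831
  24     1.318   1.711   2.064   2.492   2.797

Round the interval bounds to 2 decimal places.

The population standard deviation σ is unknown (only the sample standard deviation s is given), so use a t-interval with df = n - 1 = 25 - 1 = 24.

For 90% confidence with df = 24, t* = 1.711 (from t-table)

Standard error: SE = s/√n = 5/√25 = 1.000000

Margin of error: E = t* × SE = 1.711 × 1.000000 = 1.7110

T-interval: x̄ ± E = 40 ± 1.7110 = (38.2890, 41.7110)

Rounded to 2 decimal places:

(38.29, 41.71)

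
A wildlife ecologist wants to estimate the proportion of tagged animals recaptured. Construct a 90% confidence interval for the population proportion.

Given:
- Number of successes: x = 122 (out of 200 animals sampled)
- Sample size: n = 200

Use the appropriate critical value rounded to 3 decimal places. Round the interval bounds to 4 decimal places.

Sample proportion: p̂ = 122/200 = 0.610000

Check conditions for normal approximation:
  np̂ = 122 ≥ 10 ✓
  n(1-p̂) = 78 ≥ 10 ✓

The sample is large enough, so use a z-interval (normal approximation) for the proportion.

For 90% confidence, z* = 1.645 (from standard normal table)

Standard error: SE = √(p̂(1-p̂)/n) = √(0.610000×0.390000/200) = 0.03448913

Margin of error: E = z* × SE = 1.645 × 0.03448913 = 0.056735

Z-interval: p̂ ± E = 0.610000 ± 0.056735 = (0.553265, 0.666735)

Rounded to 4 decimal places:

(0.5533, 0.6667)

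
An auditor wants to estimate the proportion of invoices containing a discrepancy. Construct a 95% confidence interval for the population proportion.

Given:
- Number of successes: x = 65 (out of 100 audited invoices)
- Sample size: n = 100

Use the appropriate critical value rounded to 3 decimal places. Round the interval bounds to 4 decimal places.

Sample proportion: p̂ = 65/100 = 0.650000

Check conditions for normal approximation:
  np̂ = 65 ≥ 10 ✓
  n(1-p̂) = 35 ≥ 10 ✓

The sample is large enough, so use a z-interval (normal approximation) for the proportion.

For 95% confidence, z* = 1.96 (from standard normal table)

Standard error: SE = √(p̂(1-p̂)/n) = √(0.650000×0.350000/100) = 0.04769696

Margin of error: E = z* × SE = 1.96 × 0.04769696 = 0.093486

Z-interval: p̂ ± E = 0.650000 ± 0.093486 = (0.556514, 0.743486)

Rounded to 4 decimal places:

(0.5565, 0.7435)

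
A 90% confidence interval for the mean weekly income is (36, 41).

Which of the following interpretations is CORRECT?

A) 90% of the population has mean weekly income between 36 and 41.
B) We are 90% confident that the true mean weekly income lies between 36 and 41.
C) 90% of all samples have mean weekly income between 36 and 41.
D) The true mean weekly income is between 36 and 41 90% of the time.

A confidence interval represents our confidence in the procedure, not a probability statement about the parameter.

Key concept: If we repeated this sampling process many times and computed a 90% CI each time, about 90% of those intervals would contain the true population parameter.

For this specific interval (36, 41):
- Midpoint (point estimate): 38.5
- Margin of error: 2.5

The correct interpretation is the one stating confidence that the true parameter lies in the interval — option B.

B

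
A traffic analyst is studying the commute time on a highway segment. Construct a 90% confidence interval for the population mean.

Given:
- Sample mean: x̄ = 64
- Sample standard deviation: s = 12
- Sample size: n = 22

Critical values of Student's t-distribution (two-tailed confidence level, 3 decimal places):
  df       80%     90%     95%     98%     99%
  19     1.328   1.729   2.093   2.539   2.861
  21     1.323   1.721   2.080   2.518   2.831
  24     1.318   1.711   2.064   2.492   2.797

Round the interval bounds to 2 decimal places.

The population standard deviation σ is unknown (only the sample standard deviation s is given), so use a t-interval with df = n - 1 = 22 - 1 = 21.

For 90% confidence with df = 21, t* = 1.721 (from t-table)

Standard error: SE = s/√n = 12/√22 = 2.558409

Margin of error: E = t* × SE = 1.721 × 2.558409 = 4.4030

T-interval: x̄ ± E = 64 ± 4.4030 = (59.5970, 68.4030)

Rounded to 2 decimal places:

(59.60, 68.40)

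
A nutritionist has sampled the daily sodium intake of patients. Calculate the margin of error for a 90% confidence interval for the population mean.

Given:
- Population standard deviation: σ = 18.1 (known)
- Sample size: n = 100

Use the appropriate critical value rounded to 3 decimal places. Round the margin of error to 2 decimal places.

The population standard deviation σ is known, so use the z-interval margin of error formula.

For 90% confidence, z* = 1.645 (from standard normal table)

Margin of error formula for z-interval: E = z* × σ/√n

E = 1.645 × 18.1/√100
  = 1.645 × 1.810000
  = 2.9775

Rounded to 2 decimal places:

2.98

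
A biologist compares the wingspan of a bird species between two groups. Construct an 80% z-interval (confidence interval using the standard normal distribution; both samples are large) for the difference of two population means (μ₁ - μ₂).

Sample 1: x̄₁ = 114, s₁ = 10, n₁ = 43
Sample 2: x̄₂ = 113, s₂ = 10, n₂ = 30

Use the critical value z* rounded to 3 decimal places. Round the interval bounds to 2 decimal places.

Both samples are large (n₁ = 43 ≥ 30, n₂ = 30 ≥ 30), so a z-interval for the difference of means applies.

Point estimate: x̄₁ - x̄₂ = 114 - 113 = 1

Standard error: SE = √(s₁²/n₁ + s₂²/n₂)
= √(10²/43 + 10²/30)
= √(2.325581 + 3.333333)
= 2.378847

For 80% confidence, z* = 1.282 (from standard normal table)
Margin of error: E = z* × SE = 1.282 × 2.378847 = 3.0497

Z-interval: (x̄₁ - x̄₂) ± E = 1 ± 3.0497 = (-2.0497, 4.0497)

Rounded to 2 decimal places:

(-2.05, 4.05)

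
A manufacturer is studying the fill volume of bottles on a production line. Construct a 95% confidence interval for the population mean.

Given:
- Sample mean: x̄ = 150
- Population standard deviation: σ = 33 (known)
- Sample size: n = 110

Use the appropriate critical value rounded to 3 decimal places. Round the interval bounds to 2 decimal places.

The population standard deviation σ is known, so use a z-interval (standard normal critical value).

For 95% confidence, z* = 1.96 (from standard normal table)

Standard error: SE = σ/√n = 33/√110 = 3.146427

Margin of error: E = z* × SE = 1.96 × 3.146427 = 6.1670

Z-interval: x̄ ± E = 150 ± 6.1670 = (143.8330, 156.1670)

Rounded to 2 decimal places:

(143.83, 156.17)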